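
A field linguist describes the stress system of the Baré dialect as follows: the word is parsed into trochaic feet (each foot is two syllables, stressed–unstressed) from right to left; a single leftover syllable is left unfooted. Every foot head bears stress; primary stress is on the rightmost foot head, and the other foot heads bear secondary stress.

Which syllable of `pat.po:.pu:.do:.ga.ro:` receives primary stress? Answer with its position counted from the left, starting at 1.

5

Parse right to left into trochaic (ˈσσ) feet: (ˈpat.po:) (ˈpu:.do:) (ˈga.ro:).
Foot heads (stressed positions): 1, 3, 5.
End Rule Rightmost: primary stress on the rightmost head = syllable 5.
Primary stress: syllable 5 → pat.po:.pu:.do:.ˈga.ro:.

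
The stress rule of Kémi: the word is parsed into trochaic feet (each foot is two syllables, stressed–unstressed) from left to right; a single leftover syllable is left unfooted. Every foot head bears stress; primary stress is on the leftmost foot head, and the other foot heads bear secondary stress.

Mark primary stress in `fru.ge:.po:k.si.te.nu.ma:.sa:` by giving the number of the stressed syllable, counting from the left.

1

Parse left to right into trochaic (ˈσσ) feet: (ˈfru.ge:) (ˈpo:k.si) (ˈte.nu) (ˈma:.sa:).
Foot heads (stressed positions): 1, 3, 5, 7.
End Rule Leftmost: primary stress on the leftmost head = syllable 1.
Primary stress: syllable 1 → ˈfru.ge:.po:k.si.te.nu.ma:.sa:.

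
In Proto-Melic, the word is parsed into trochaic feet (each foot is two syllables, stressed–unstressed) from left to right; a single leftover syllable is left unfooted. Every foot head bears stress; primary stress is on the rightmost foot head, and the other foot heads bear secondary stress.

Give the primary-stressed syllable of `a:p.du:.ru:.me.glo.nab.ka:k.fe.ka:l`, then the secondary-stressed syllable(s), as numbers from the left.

primary 7, secondary 1, 3, 5

Parse left to right into trochaic (ˈσσ) feet: (ˈa:p.du:) (ˈru:.me) (ˈglo.nab) (ˈka:k.fe) ka:l. Syllable 9 is left unfooted.
Foot heads (stressed positions): 1, 3, 5, 7.
End Rule Rightmost: primary stress on the rightmost head = syllable 7.
Secondary stress on 1, 3, 5: ˌa:p.du:.ˌru:.me.ˌglo.nab.ˈka:k.fe.ka:l.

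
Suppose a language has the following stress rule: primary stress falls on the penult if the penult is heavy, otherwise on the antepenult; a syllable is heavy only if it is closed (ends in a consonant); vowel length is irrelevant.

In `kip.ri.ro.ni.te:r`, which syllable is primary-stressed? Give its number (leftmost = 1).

Weights: 3 ro L, 4 ni L, 5 te:r H.
The penult (syllable 4, ni) is light, so stress falls on the antepenult (syllable 3, ro).
Primary stress: syllable 3 → kip.ri.ˈro.ni.te:r.

3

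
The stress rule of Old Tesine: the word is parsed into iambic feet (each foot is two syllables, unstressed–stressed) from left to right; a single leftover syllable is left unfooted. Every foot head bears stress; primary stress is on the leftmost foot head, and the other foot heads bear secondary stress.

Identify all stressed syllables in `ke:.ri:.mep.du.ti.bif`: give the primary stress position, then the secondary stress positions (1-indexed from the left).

primary 2, secondary 4, 6

Parse left to right into iambic (σˈσ) feet: (ke:.ˈri:) (mep.ˈdu) (ti.ˈbif).
Foot heads (stressed positions): 2, 4, 6.
End Rule Leftmost: primary stress on the leftmost head = syllable 2.
Secondary stress on 4, 6: ke:.ˈri:.mep.ˌdu.ti.ˌbif.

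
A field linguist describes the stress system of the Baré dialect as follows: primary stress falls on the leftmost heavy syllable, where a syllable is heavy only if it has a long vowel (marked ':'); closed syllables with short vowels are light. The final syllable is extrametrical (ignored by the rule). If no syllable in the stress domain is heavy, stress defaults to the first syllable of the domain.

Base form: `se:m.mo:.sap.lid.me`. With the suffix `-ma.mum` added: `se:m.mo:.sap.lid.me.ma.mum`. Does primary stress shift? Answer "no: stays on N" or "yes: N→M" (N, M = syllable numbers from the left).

no: stays on 1

Base `se:m.mo:.sap.lid.me` (5 syllables):
  The final syllable (5, me) is extrametrical; the stress domain is syllables 1–4.
  Weights: 1 se:m H, 2 mo: H, 3 sap L, 4 lid L.
  Heavy syllables in the domain: 1, 2. The leftmost is syllable 1 (se:m).
  → primary stress on syllable 1.
Suffixed `se:m.mo:.sap.lid.me.ma.mum` (7 syllables):
  The final syllable (7, mum) is extrametrical; the stress domain is syllables 1–6.
  Weights: 1 se:m H, 2 mo: H, 3 sap L, 4 lid L, 5 me L, 6 ma L.
  Heavy syllables in the domain: 1, 2. The leftmost is syllable 1 (se:m).
  → primary stress on syllable 1.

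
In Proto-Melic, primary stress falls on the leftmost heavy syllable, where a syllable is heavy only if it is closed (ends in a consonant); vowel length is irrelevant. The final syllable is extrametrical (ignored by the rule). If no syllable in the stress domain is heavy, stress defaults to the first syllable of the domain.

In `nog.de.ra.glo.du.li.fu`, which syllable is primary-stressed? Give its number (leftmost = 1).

1

The final syllable (7, fu) is extrametrical; the stress domain is syllables 1–6.
Weights: 1 nog H, 2 de L, 3 ra L, 4 glo L, 5 du L, 6 li L.
Heavy syllables in the domain: 1. The leftmost is syllable 1 (nog).
Primary stress: syllable 1 → ˈnog.de.ra.glo.du.li.fu.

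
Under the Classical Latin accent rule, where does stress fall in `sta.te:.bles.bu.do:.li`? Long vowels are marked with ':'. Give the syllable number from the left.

Classical Latin: stress the penult if heavy (long vowel or closed), else the antepenult.
Weights: 4 bu L, 5 do: H, 6 li L.
The penult (syllable 5, do:) is heavy, so it takes stress.
Stress on syllable 5: sta.te:.bles.bu.ˈdo:.li.

5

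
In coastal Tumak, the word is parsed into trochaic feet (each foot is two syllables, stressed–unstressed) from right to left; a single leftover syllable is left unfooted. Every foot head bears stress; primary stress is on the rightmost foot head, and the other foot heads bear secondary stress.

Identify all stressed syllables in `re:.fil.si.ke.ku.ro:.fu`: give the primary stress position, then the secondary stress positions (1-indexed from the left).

primary 6, secondary 2, 4

Parse right to left into trochaic (ˈσσ) feet: re: (ˈfil.si) (ˈke.ku) (ˈro:.fu). Syllable 1 is left unfooted.
Foot heads (stressed positions): 2, 4, 6.
End Rule Rightmost: primary stress on the rightmost head = syllable 6.
Secondary stress on 2, 4: re:.ˌfil.si.ˌke.ku.ˈro:.fu.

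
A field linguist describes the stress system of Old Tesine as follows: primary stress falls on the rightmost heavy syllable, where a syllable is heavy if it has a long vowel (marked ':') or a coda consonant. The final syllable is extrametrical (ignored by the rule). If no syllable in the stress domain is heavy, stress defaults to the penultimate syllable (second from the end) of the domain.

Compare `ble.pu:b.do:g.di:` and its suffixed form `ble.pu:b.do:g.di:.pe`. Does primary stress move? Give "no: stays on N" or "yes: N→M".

yes: 3→4

Base `ble.pu:b.do:g.di:` (4 syllables):
  The final syllable (4, di:) is extrametrical; the stress domain is syllables 1–3.
  Weights: 1 ble L, 2 pu:b H, 3 do:g H.
  Heavy syllables in the domain: 2, 3. The rightmost is syllable 3 (do:g).
  → primary stress on syllable 3.
Suffixed `ble.pu:b.do:g.di:.pe` (5 syllables):
  The final syllable (5, pe) is extrametrical; the stress domain is syllables 1–4.
  Weights: 1 ble L, 2 pu:b H, 3 do:g H, 4 di: H.
  Heavy syllables in the domain: 2, 3, 4. The rightmost is syllable 4 (di:).
  → primary stress on syllable 4.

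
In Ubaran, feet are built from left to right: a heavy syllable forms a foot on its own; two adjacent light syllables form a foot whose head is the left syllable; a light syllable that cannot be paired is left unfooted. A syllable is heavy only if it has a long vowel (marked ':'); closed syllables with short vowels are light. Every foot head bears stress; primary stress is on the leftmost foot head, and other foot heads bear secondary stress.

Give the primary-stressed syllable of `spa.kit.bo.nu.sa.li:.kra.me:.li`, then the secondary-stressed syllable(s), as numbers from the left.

Weights: 1 spa L, 2 kit L, 3 bo L, 4 nu L, 5 sa L, 6 li: H, 7 kra L, 8 me: H, 9 li L.
Parse left to right (heavy = foot alone; LL = one foot; stranded L unfooted): (ˈspa.kit) (ˈbo.nu) sa (ˈli:) kra (ˈme:) li.
Foot heads: 1, 3, 6, 8.
Primary stress on the leftmost head = syllable 1.
Secondary stress on 3, 6, 8: ˈspa.kit.ˌbo.nu.sa.ˌli:.kra.ˌme:.li.

primary 1, secondary 3, 6, 8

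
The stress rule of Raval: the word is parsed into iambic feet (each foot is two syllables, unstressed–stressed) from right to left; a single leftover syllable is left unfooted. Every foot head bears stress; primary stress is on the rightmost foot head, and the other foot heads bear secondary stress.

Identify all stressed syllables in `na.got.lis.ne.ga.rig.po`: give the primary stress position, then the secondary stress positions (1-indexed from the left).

Parse right to left into iambic (σˈσ) feet: na (got.ˈlis) (ne.ˈga) (rig.ˈpo). Syllable 1 is left unfooted.
Foot heads (stressed positions): 3, 5, 7.
End Rule Rightmost: primary stress on the rightmost head = syllable 7.
Secondary stress on 3, 5: na.got.ˌlis.ne.ˌga.rig.ˈpo.

primary 7, secondary 3, 5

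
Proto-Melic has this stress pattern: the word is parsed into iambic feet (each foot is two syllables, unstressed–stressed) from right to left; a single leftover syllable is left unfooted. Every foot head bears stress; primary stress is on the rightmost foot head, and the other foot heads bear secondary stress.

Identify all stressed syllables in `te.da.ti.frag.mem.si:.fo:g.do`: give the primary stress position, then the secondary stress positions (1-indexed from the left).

primary 8, secondary 2, 4, 6

Parse right to left into iambic (σˈσ) feet: (te.ˈda) (ti.ˈfrag) (mem.ˈsi:) (fo:g.ˈdo).
Foot heads (stressed positions): 2, 4, 6, 8.
End Rule Rightmost: primary stress on the rightmost head = syllable 8.
Secondary stress on 2, 4, 6: te.ˌda.ti.ˌfrag.mem.ˌsi:.fo:g.ˈdo.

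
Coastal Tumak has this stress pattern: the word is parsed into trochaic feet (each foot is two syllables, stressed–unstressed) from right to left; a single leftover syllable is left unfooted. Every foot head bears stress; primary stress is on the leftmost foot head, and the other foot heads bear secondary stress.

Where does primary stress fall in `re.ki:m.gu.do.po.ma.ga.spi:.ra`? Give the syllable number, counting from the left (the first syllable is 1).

2

Parse right to left into trochaic (ˈσσ) feet: re (ˈki:m.gu) (ˈdo.po) (ˈma.ga) (ˈspi:.ra). Syllable 1 is left unfooted.
Foot heads (stressed positions): 2, 4, 6, 8.
End Rule Leftmost: primary stress on the leftmost head = syllable 2.
Primary stress: syllable 2 → re.ˈki:m.gu.do.po.ma.ga.spi:.ra.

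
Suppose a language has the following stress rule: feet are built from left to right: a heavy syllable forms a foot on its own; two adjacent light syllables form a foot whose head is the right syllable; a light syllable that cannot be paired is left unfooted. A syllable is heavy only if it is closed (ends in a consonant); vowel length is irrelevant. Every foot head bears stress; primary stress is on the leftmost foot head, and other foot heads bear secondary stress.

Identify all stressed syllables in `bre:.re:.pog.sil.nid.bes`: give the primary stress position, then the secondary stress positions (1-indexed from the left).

Weights: 1 bre: L, 2 re: L, 3 pog H, 4 sil H, 5 nid H, 6 bes H.
Parse left to right (heavy = foot alone; LL = one foot; stranded L unfooted): (bre:.ˈre:) (ˈpog) (ˈsil) (ˈnid) (ˈbes).
Foot heads: 2, 3, 4, 5, 6.
Primary stress on the leftmost head = syllable 2.
Secondary stress on 3, 4, 5, 6: bre:.ˈre:.ˌpog.ˌsil.ˌnid.ˌbes.

primary 2, secondary 3, 4, 5, 6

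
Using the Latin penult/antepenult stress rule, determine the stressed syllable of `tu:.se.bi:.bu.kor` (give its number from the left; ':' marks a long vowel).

3

Classical Latin: stress the penult if heavy (long vowel or closed), else the antepenult.
Weights: 3 bi: H, 4 bu L, 5 kor H.
The penult (syllable 4, bu) is light, so stress falls on the antepenult (syllable 3, bi:).
Stress on syllable 3: tu:.se.ˈbi:.bu.kor.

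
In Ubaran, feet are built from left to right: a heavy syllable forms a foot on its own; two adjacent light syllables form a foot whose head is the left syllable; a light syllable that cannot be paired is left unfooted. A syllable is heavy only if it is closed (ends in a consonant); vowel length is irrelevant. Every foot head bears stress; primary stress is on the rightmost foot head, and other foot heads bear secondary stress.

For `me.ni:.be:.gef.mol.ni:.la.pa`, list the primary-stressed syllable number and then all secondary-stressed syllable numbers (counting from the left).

Weights: 1 me L, 2 ni: L, 3 be: L, 4 gef H, 5 mol H, 6 ni: L, 7 la L, 8 pa L.
Parse left to right (heavy = foot alone; LL = one foot; stranded L unfooted): (ˈme.ni:) be: (ˈgef) (ˈmol) (ˈni:.la) pa.
Foot heads: 1, 4, 5, 6.
Primary stress on the rightmost head = syllable 6.
Secondary stress on 1, 4, 5: ˌme.ni:.be:.ˌgef.ˌmol.ˈni:.la.pa.

primary 6, secondary 1, 4, 5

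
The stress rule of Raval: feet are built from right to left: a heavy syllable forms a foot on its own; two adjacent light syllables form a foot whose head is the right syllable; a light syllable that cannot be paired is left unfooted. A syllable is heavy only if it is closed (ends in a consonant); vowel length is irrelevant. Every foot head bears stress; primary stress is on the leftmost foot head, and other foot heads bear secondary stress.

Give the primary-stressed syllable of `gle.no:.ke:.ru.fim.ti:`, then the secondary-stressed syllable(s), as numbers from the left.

Weights: 1 gle L, 2 no: L, 3 ke: L, 4 ru L, 5 fim H, 6 ti: L.
Parse right to left (heavy = foot alone; LL = one foot; stranded L unfooted): (gle.ˈno:) (ke:.ˈru) (ˈfim) ti:.
Foot heads: 2, 4, 5.
Primary stress on the leftmost head = syllable 2.
Secondary stress on 4, 5: gle.ˈno:.ke:.ˌru.ˌfim.ti:.

primary 2, secondary 4, 5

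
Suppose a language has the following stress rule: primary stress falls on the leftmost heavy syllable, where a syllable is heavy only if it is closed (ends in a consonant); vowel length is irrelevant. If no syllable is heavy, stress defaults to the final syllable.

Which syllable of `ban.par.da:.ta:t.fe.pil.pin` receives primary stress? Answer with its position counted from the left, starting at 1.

1

Weights: 1 ban H, 2 par H, 3 da: L, 4 ta:t H, 5 fe L, 6 pil H, 7 pin H.
Heavy syllables in the domain: 1, 2, 4, 6, 7. The leftmost is syllable 1 (ban).
Primary stress: syllable 1 → ˈban.par.da:.ta:t.fe.pil.pin.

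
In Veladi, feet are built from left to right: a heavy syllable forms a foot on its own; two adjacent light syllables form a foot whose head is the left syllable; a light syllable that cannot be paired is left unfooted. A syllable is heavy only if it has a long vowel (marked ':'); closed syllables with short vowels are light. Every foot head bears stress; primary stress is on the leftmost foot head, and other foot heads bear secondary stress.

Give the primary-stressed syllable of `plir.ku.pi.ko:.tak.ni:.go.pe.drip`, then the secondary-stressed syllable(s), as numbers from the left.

primary 1, secondary 4, 6, 7

Weights: 1 plir L, 2 ku L, 3 pi L, 4 ko: H, 5 tak L, 6 ni: H, 7 go L, 8 pe L, 9 drip L.
Parse left to right (heavy = foot alone; LL = one foot; stranded L unfooted): (ˈplir.ku) pi (ˈko:) tak (ˈni:) (ˈgo.pe) drip.
Foot heads: 1, 4, 6, 7.
Primary stress on the leftmost head = syllable 1.
Secondary stress on 4, 6, 7: ˈplir.ku.pi.ˌko:.tak.ˌni:.ˌgo.pe.drip.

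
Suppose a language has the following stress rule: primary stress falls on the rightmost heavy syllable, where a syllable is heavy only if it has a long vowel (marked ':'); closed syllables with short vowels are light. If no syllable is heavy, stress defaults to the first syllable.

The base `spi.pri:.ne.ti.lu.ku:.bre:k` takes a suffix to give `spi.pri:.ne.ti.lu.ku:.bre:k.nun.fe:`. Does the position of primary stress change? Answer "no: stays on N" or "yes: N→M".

Base `spi.pri:.ne.ti.lu.ku:.bre:k` (7 syllables):
  Weights: 1 spi L, 2 pri: H, 3 ne L, 4 ti L, 5 lu L, 6 ku: H, 7 bre:k H.
  Heavy syllables in the domain: 2, 6, 7. The rightmost is syllable 7 (bre:k).
  → primary stress on syllable 7.
Suffixed `spi.pri:.ne.ti.lu.ku:.bre:k.nun.fe:` (9 syllables):
  Weights: 1 spi L, 2 pri: H, 3 ne L, 4 ti L, 5 lu L, 6 ku: H, 7 bre:k H, 8 nun L, 9 fe: H.
  Heavy syllables in the domain: 2, 6, 7, 9. The rightmost is syllable 9 (fe:).
  → primary stress on syllable 9.

yes: 7→9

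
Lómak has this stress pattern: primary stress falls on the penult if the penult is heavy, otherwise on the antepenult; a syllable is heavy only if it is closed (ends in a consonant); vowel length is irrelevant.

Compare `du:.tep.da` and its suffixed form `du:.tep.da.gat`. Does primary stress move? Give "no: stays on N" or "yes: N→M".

Base `du:.tep.da` (3 syllables):
  Weights: 1 du: L, 2 tep H, 3 da L.
  The penult (syllable 2, tep) is heavy, so it takes stress.
  → primary stress on syllable 2.
Suffixed `du:.tep.da.gat` (4 syllables):
  Weights: 2 tep H, 3 da L, 4 gat H.
  The penult (syllable 3, da) is light, so stress falls on the antepenult (syllable 2, tep).
  → primary stress on syllable 2.

no: stays on 2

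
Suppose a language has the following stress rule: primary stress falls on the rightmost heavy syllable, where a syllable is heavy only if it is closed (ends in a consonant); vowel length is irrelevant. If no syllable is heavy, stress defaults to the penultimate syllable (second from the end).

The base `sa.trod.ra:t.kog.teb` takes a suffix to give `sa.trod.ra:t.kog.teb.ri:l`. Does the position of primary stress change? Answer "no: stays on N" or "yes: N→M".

Base `sa.trod.ra:t.kog.teb` (5 syllables):
  Weights: 1 sa L, 2 trod H, 3 ra:t H, 4 kog H, 5 teb H.
  Heavy syllables in the domain: 2, 3, 4, 5. The rightmost is syllable 5 (teb).
  → primary stress on syllable 5.
Suffixed `sa.trod.ra:t.kog.teb.ri:l` (6 syllables):
  Weights: 1 sa L, 2 trod H, 3 ra:t H, 4 kog H, 5 teb H, 6 ri:l H.
  Heavy syllables in the domain: 2, 3, 4, 5, 6. The rightmost is syllable 6 (ri:l).
  → primary stress on syllable 6.

yes: 5→6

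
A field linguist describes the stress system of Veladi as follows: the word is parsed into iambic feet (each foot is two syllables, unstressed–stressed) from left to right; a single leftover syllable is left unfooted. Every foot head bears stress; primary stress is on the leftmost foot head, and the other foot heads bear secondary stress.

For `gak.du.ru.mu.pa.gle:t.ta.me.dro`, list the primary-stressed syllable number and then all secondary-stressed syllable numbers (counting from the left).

primary 2, secondary 4, 6, 8

Parse left to right into iambic (σˈσ) feet: (gak.ˈdu) (ru.ˈmu) (pa.ˈgle:t) (ta.ˈme) dro. Syllable 9 is left unfooted.
Foot heads (stressed positions): 2, 4, 6, 8.
End Rule Leftmost: primary stress on the leftmost head = syllable 2.
Secondary stress on 4, 6, 8: gak.ˈdu.ru.ˌmu.pa.ˌgle:t.ta.ˌme.dro.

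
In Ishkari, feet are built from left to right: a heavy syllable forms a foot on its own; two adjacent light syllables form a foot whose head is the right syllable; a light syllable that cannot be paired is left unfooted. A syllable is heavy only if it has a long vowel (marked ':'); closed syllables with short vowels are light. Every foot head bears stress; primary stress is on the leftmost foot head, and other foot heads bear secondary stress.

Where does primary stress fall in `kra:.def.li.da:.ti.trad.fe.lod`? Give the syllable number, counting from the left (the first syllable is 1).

1

Weights: 1 kra: H, 2 def L, 3 li L, 4 da: H, 5 ti L, 6 trad L, 7 fe L, 8 lod L.
Parse left to right (heavy = foot alone; LL = one foot; stranded L unfooted): (ˈkra:) (def.ˈli) (ˈda:) (ti.ˈtrad) (fe.ˈlod).
Foot heads: 1, 3, 4, 6, 8.
Primary stress on the leftmost head = syllable 1.
Primary stress: syllable 1 → ˈkra:.def.li.da:.ti.trad.fe.lod.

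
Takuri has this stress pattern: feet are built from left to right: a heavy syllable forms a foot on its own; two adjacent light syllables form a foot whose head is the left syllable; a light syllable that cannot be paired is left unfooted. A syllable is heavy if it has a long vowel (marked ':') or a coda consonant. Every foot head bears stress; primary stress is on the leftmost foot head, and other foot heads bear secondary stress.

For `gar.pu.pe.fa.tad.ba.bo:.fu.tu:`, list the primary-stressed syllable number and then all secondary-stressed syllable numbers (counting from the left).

Weights: 1 gar H, 2 pu L, 3 pe L, 4 fa L, 5 tad H, 6 ba L, 7 bo: H, 8 fu L, 9 tu: H.
Parse left to right (heavy = foot alone; LL = one foot; stranded L unfooted): (ˈgar) (ˈpu.pe) fa (ˈtad) ba (ˈbo:) fu (ˈtu:).
Foot heads: 1, 2, 5, 7, 9.
Primary stress on the leftmost head = syllable 1.
Secondary stress on 2, 5, 7, 9: ˈgar.ˌpu.pe.fa.ˌtad.ba.ˌbo:.fu.ˌtu:.

primary 1, secondary 2, 5, 7, 9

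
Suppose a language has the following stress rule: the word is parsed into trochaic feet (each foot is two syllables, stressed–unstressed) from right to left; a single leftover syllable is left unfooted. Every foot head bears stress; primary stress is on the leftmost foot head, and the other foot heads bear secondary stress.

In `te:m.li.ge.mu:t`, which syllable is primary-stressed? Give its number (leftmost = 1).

Parse right to left into trochaic (ˈσσ) feet: (ˈte:m.li) (ˈge.mu:t).
Foot heads (stressed positions): 1, 3.
End Rule Leftmost: primary stress on the leftmost head = syllable 1.
Primary stress: syllable 1 → ˈte:m.li.ge.mu:t.

1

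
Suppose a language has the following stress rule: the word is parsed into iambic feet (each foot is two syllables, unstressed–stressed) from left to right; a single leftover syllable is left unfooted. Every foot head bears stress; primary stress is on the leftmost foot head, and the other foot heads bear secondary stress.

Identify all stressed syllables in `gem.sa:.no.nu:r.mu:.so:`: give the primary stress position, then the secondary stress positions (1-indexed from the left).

Parse left to right into iambic (σˈσ) feet: (gem.ˈsa:) (no.ˈnu:r) (mu:.ˈso:).
Foot heads (stressed positions): 2, 4, 6.
End Rule Leftmost: primary stress on the leftmost head = syllable 2.
Secondary stress on 4, 6: gem.ˈsa:.no.ˌnu:r.mu:.ˌso:.

primary 2, secondary 4, 6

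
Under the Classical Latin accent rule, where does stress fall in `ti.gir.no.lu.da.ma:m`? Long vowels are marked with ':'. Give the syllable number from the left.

Classical Latin: stress the penult if heavy (long vowel or closed), else the antepenult.
Weights: 4 lu L, 5 da L, 6 ma:m H.
The penult (syllable 5, da) is light, so stress falls on the antepenult (syllable 4, lu).
Stress on syllable 4: ti.gir.no.ˈlu.da.ma:m.

4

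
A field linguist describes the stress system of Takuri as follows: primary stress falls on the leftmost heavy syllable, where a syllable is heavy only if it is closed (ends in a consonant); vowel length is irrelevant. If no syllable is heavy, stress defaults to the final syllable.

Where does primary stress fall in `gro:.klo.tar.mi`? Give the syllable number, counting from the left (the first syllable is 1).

Weights: 1 gro: L, 2 klo L, 3 tar H, 4 mi L.
Heavy syllables in the domain: 3. The leftmost is syllable 3 (tar).
Primary stress: syllable 3 → gro:.klo.ˈtar.mi.

3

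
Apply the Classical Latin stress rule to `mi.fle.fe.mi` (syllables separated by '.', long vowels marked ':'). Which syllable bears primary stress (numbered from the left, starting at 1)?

Classical Latin: stress the penult if heavy (long vowel or closed), else the antepenult.
Weights: 2 fle L, 3 fe L, 4 mi L.
The penult (syllable 3, fe) is light, so stress falls on the antepenult (syllable 2, fle).
Stress on syllable 2: mi.ˈfle.fe.mi.

2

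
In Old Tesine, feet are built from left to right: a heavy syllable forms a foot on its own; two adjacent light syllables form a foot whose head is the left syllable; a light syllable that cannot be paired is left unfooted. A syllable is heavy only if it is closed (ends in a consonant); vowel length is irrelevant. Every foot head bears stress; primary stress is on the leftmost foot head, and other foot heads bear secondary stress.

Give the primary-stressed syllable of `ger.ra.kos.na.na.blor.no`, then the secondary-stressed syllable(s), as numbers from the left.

Weights: 1 ger H, 2 ra L, 3 kos H, 4 na L, 5 na L, 6 blor H, 7 no L.
Parse left to right (heavy = foot alone; LL = one foot; stranded L unfooted): (ˈger) ra (ˈkos) (ˈna.na) (ˈblor) no.
Foot heads: 1, 3, 4, 6.
Primary stress on the leftmost head = syllable 1.
Secondary stress on 3, 4, 6: ˈger.ra.ˌkos.ˌna.na.ˌblor.no.

primary 1, secondary 3, 4, 6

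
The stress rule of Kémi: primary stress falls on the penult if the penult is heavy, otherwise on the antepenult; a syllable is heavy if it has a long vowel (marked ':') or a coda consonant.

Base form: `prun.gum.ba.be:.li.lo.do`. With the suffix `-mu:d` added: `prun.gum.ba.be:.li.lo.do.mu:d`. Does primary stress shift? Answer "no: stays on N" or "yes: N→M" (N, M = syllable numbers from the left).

Base `prun.gum.ba.be:.li.lo.do` (7 syllables):
  Weights: 5 li L, 6 lo L, 7 do L.
  The penult (syllable 6, lo) is light, so stress falls on the antepenult (syllable 5, li).
  → primary stress on syllable 5.
Suffixed `prun.gum.ba.be:.li.lo.do.mu:d` (8 syllables):
  Weights: 6 lo L, 7 do L, 8 mu:d H.
  The penult (syllable 7, do) is light, so stress falls on the antepenult (syllable 6, lo).
  → primary stress on syllable 6.

yes: 5→6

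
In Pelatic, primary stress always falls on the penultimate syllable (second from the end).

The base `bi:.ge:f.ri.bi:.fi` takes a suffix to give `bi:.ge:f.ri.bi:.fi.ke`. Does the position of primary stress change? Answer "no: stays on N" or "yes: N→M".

Base `bi:.ge:f.ri.bi:.fi` (5 syllables):
  The word has 5 syllables; the penultimate syllable (second from the end) is syllable 4 (bi:).
  → primary stress on syllable 4.
Suffixed `bi:.ge:f.ri.bi:.fi.ke` (6 syllables):
  The word has 6 syllables; the penultimate syllable (second from the end) is syllable 5 (fi).
  → primary stress on syllable 5.

yes: 4→5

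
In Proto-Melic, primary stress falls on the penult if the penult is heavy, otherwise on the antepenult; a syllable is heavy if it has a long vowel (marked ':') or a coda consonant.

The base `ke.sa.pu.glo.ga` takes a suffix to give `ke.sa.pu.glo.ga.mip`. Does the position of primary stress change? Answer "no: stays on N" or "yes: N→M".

yes: 3→4

Base `ke.sa.pu.glo.ga` (5 syllables):
  Weights: 3 pu L, 4 glo L, 5 ga L.
  The penult (syllable 4, glo) is light, so stress falls on the antepenult (syllable 3, pu).
  → primary stress on syllable 3.
Suffixed `ke.sa.pu.glo.ga.mip` (6 syllables):
  Weights: 4 glo L, 5 ga L, 6 mip H.
  The penult (syllable 5, ga) is light, so stress falls on the antepenult (syllable 4, glo).
  → primary stress on syllable 4.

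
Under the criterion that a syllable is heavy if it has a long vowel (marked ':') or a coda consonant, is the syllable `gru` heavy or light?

light

`gru`: short vowel, open (no coda). Short vowel, open → light.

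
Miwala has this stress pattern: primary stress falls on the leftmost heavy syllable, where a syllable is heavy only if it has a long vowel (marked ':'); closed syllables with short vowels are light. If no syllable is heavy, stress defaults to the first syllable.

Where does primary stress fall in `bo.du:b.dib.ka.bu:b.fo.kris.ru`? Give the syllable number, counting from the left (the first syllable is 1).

2

Weights: 1 bo L, 2 du:b H, 3 dib L, 4 ka L, 5 bu:b H, 6 fo L, 7 kris L, 8 ru L.
Heavy syllables in the domain: 2, 5. The leftmost is syllable 2 (du:b).
Primary stress: syllable 2 → bo.ˈdu:b.dib.ka.bu:b.fo.kris.ru.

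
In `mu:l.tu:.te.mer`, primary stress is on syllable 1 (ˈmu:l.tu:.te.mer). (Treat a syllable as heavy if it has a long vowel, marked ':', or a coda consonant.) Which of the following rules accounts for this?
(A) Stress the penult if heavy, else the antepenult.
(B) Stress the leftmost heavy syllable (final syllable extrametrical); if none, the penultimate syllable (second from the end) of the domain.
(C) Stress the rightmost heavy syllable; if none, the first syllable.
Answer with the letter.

Rule A → syllable 2 (observed: 1).
Rule B → syllable 1 ✓.
Rule C → syllable 4 (observed: 1).

B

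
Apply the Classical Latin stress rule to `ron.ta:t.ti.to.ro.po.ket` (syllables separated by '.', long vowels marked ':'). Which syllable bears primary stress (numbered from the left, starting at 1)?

5

Classical Latin: stress the penult if heavy (long vowel or closed), else the antepenult.
Weights: 5 ro L, 6 po L, 7 ket H.
The penult (syllable 6, po) is light, so stress falls on the antepenult (syllable 5, ro).
Stress on syllable 5: ron.ta:t.ti.to.ˈro.po.ket.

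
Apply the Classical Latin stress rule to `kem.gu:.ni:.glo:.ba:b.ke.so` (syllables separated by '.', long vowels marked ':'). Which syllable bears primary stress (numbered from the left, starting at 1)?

5

Classical Latin: stress the penult if heavy (long vowel or closed), else the antepenult.
Weights: 5 ba:b H, 6 ke L, 7 so L.
The penult (syllable 6, ke) is light, so stress falls on the antepenult (syllable 5, ba:b).
Stress on syllable 5: kem.gu:.ni:.glo:.ˈba:b.ke.so.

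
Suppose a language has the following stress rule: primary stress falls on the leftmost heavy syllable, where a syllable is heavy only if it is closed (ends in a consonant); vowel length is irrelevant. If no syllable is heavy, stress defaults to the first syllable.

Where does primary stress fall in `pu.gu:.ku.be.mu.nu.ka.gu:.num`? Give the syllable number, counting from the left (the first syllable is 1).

9

Weights: 1 pu L, 2 gu: L, 3 ku L, 4 be L, 5 mu L, 6 nu L, 7 ka L, 8 gu: L, 9 num H.
Heavy syllables in the domain: 9. The leftmost is syllable 9 (num).
Primary stress: syllable 9 → pu.gu:.ku.be.mu.nu.ka.gu:.ˈnum.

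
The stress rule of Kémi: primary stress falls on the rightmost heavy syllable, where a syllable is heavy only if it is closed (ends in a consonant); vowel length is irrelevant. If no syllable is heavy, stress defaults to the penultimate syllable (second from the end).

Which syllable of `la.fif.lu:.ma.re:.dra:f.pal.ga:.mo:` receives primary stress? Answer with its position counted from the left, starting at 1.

Weights: 1 la L, 2 fif H, 3 lu: L, 4 ma L, 5 re: L, 6 dra:f H, 7 pal H, 8 ga: L, 9 mo: L.
Heavy syllables in the domain: 2, 6, 7. The rightmost is syllable 7 (pal).
Primary stress: syllable 7 → la.fif.lu:.ma.re:.dra:f.ˈpal.ga:.mo:.

7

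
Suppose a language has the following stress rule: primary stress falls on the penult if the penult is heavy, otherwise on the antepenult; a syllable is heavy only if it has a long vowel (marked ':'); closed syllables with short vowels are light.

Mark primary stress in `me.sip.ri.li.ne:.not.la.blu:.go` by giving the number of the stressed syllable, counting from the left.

8

Weights: 7 la L, 8 blu: H, 9 go L.
The penult (syllable 8, blu:) is heavy, so it takes stress.
Primary stress: syllable 8 → me.sip.ri.li.ne:.not.la.ˈblu:.go.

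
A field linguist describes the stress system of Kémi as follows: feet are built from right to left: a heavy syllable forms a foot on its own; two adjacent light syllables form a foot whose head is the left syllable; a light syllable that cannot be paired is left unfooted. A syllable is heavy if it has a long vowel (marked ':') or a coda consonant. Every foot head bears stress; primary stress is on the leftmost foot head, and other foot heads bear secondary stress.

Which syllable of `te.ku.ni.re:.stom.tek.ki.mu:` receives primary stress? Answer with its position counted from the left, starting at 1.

2

Weights: 1 te L, 2 ku L, 3 ni L, 4 re: H, 5 stom H, 6 tek H, 7 ki L, 8 mu: H.
Parse right to left (heavy = foot alone; LL = one foot; stranded L unfooted): te (ˈku.ni) (ˈre:) (ˈstom) (ˈtek) ki (ˈmu:).
Foot heads: 2, 4, 5, 6, 8.
Primary stress on the leftmost head = syllable 2.
Primary stress: syllable 2 → te.ˈku.ni.re:.stom.tek.ki.mu:.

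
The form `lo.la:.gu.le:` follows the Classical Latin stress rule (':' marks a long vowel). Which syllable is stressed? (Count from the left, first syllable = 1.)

Classical Latin: stress the penult if heavy (long vowel or closed), else the antepenult.
Weights: 2 la: H, 3 gu L, 4 le: H.
The penult (syllable 3, gu) is light, so stress falls on the antepenult (syllable 2, la:).
Stress on syllable 2: lo.ˈla:.gu.le:.

2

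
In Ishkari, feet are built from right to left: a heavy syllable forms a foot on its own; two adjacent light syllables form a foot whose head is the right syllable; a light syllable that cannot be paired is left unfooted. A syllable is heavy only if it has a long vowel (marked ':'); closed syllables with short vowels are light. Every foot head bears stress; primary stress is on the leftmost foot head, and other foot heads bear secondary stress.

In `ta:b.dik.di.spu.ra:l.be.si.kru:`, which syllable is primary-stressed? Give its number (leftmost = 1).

1

Weights: 1 ta:b H, 2 dik L, 3 di L, 4 spu L, 5 ra:l H, 6 be L, 7 si L, 8 kru: H.
Parse right to left (heavy = foot alone; LL = one foot; stranded L unfooted): (ˈta:b) dik (di.ˈspu) (ˈra:l) (be.ˈsi) (ˈkru:).
Foot heads: 1, 4, 5, 7, 8.
Primary stress on the leftmost head = syllable 1.
Primary stress: syllable 1 → ˈta:b.dik.di.spu.ra:l.be.si.kru:.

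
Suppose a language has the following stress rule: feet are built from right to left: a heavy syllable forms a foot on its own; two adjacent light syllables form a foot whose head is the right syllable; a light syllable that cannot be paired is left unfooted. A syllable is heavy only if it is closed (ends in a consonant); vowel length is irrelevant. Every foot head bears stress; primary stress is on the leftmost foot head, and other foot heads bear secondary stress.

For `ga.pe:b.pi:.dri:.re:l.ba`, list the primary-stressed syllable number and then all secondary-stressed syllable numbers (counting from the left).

primary 2, secondary 4, 5

Weights: 1 ga L, 2 pe:b H, 3 pi: L, 4 dri: L, 5 re:l H, 6 ba L.
Parse right to left (heavy = foot alone; LL = one foot; stranded L unfooted): ga (ˈpe:b) (pi:.ˈdri:) (ˈre:l) ba.
Foot heads: 2, 4, 5.
Primary stress on the leftmost head = syllable 2.
Secondary stress on 4, 5: ga.ˈpe:b.pi:.ˌdri:.ˌre:l.ba.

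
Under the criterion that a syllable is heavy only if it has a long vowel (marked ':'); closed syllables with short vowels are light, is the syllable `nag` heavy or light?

`nag`: short vowel, closed (coda /g/). Short vowel → light.

light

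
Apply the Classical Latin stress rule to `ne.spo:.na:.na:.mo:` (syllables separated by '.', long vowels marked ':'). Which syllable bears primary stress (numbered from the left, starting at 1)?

4

Classical Latin: stress the penult if heavy (long vowel or closed), else the antepenult.
Weights: 3 na: H, 4 na: H, 5 mo: H.
The penult (syllable 4, na:) is heavy, so it takes stress.
Stress on syllable 4: ne.spo:.na:.ˈna:.mo:.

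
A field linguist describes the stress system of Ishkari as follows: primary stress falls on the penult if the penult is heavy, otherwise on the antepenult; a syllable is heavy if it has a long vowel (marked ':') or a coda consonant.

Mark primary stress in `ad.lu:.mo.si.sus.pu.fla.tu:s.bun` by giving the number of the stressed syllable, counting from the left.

8

Weights: 7 fla L, 8 tu:s H, 9 bun H.
The penult (syllable 8, tu:s) is heavy, so it takes stress.
Primary stress: syllable 8 → ad.lu:.mo.si.sus.pu.fla.ˈtu:s.bun.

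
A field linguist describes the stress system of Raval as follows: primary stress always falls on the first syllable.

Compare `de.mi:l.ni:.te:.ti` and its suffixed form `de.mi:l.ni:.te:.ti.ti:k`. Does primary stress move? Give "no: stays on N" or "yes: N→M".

no: stays on 1

Base `de.mi:l.ni:.te:.ti` (5 syllables):
  The word has 5 syllables; the first syllable is syllable 1 (de).
  → primary stress on syllable 1.
Suffixed `de.mi:l.ni:.te:.ti.ti:k` (6 syllables):
  The word has 6 syllables; the first syllable is syllable 1 (de).
  → primary stress on syllable 1.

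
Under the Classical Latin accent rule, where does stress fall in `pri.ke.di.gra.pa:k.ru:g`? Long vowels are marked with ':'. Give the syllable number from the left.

5

Classical Latin: stress the penult if heavy (long vowel or closed), else the antepenult.
Weights: 4 gra L, 5 pa:k H, 6 ru:g H.
The penult (syllable 5, pa:k) is heavy, so it takes stress.
Stress on syllable 5: pri.ke.di.gra.ˈpa:k.ru:g.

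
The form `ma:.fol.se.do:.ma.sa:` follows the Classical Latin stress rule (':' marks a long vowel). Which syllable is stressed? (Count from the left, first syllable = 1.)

Classical Latin: stress the penult if heavy (long vowel or closed), else the antepenult.
Weights: 4 do: H, 5 ma L, 6 sa: H.
The penult (syllable 5, ma) is light, so stress falls on the antepenult (syllable 4, do:).
Stress on syllable 4: ma:.fol.se.ˈdo:.ma.sa:.

4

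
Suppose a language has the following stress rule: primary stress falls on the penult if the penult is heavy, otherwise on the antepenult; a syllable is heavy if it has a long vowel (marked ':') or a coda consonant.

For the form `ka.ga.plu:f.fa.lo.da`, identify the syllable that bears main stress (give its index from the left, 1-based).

4

Weights: 4 fa L, 5 lo L, 6 da L.
The penult (syllable 5, lo) is light, so stress falls on the antepenult (syllable 4, fa).
Primary stress: syllable 4 → ka.ga.plu:f.ˈfa.lo.da.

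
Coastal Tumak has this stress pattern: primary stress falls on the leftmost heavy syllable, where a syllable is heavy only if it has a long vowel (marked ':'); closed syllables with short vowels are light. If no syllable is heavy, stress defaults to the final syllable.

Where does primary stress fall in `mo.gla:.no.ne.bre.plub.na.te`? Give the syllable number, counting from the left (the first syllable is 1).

2

Weights: 1 mo L, 2 gla: H, 3 no L, 4 ne L, 5 bre L, 6 plub L, 7 na L, 8 te L.
Heavy syllables in the domain: 2. The leftmost is syllable 2 (gla:).
Primary stress: syllable 2 → mo.ˈgla:.no.ne.bre.plub.na.te.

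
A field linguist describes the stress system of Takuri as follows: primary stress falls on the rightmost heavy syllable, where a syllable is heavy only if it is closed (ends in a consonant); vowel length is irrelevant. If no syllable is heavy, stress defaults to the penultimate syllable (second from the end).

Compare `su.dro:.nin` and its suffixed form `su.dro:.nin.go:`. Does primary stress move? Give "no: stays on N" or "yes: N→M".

Base `su.dro:.nin` (3 syllables):
  Weights: 1 su L, 2 dro: L, 3 nin H.
  Heavy syllables in the domain: 3. The rightmost is syllable 3 (nin).
  → primary stress on syllable 3.
Suffixed `su.dro:.nin.go:` (4 syllables):
  Weights: 1 su L, 2 dro: L, 3 nin H, 4 go: L.
  Heavy syllables in the domain: 3. The rightmost is syllable 3 (nin).
  → primary stress on syllable 3.

no: stays on 3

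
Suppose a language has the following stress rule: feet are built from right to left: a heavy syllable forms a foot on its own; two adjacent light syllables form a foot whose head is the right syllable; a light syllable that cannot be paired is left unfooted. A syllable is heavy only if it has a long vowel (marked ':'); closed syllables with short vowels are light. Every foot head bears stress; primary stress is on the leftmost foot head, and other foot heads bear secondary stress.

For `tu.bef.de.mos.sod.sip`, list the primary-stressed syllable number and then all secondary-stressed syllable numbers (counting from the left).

primary 2, secondary 4, 6

Weights: 1 tu L, 2 bef L, 3 de L, 4 mos L, 5 sod L, 6 sip L.
Parse right to left (heavy = foot alone; LL = one foot; stranded L unfooted): (tu.ˈbef) (de.ˈmos) (sod.ˈsip).
Foot heads: 2, 4, 6.
Primary stress on the leftmost head = syllable 2.
Secondary stress on 4, 6: tu.ˈbef.de.ˌmos.sod.ˌsip.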